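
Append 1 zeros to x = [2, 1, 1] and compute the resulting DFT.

Original 3-point DFT: [4, 1, 1]
Zero-padded 4-point DFT provides frequency interpolation.

DFT_4([x, 0, ...]) = [4, 1-1i, 2, 1+1i]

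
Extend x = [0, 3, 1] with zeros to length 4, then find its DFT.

Original 3-point DFT: [4, -2.0000-1.7321i, -2.0000+1.7321i]
Zero-padded 4-point DFT provides frequency interpolation.

DFT_4([x, 0, ...]) = [4, -1-3i, -2, -1+3i]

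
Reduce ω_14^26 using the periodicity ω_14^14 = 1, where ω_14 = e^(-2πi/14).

Since ω_14^14 = 1, powers reduce modulo 14.
26 mod 14 = 12
So ω_14^26 = ω_14^12 = e^(-2πi·12/14)

ω_14^26 = ω_14^12 = 0.6235+0.7818i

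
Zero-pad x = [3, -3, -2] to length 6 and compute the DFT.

Original 3-point DFT: [-2, 5.5000+0.8660i, 5.5000-0.8660i]
Zero-padded 6-point DFT provides frequency interpolation.

DFT_6([x, 0, ...]) = [-2, 2.5000+4.3301i, 5.5000+0.8660i, 4, 5.5000-0.8660i, 2.5000-4.3301i]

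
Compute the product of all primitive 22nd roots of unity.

The primitive 22nd roots of unity are ω_22^k for k coprime to 22: k ∈ {1, 3, 5, 7, 9, 13, 15, 17, 19, 21}
Their product equals the constant term of the cyclotomic polynomial Φ_22(x) up to sign.
For n ≥ 3, the product of all primitive nth roots of unity is 1. (For n=1 it is 1; for n=2 it is -1.)

1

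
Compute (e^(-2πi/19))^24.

Since ω_19^19 = 1, powers reduce modulo 19.
24 mod 19 = 5
So ω_19^24 = ω_19^5 = e^(-2πi·5/19)

ω_19^24 = ω_19^5 = -0.0826-0.9966i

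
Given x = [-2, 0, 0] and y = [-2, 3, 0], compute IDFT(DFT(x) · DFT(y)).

(x ⊛ y)[n] = Σ(m=0 to 2) x[m] · y[(n-m) mod 3]

Computing each output sample:
(x ⊛ y)[0] = 4
(x ⊛ y)[1] = -6
(x ⊛ y)[2] = 0

x ⊛ y = [4, -6, 0]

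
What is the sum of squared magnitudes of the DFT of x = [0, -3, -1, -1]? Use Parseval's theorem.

Parseval: Σ|x[n]|² = (1/N)Σ|X[k]|², so Σ|X[k]|² = N·Σ|x[n]|² = 4·11.0000

Σ|X[k]|² = N·Σ|x[n]|² = 4·11.0000 = 44.0000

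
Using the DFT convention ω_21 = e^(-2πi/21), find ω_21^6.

ω_21^6 = e^(-2πi·6/21)
= cos(-2π·6/21) + i·sin(-2π·6/21)
= cos(-12π/21) + i·sin(-12π/21)

ω_21^6 = cos(-12π/21) + i·sin(-12π/21) = -0.2225-0.9749i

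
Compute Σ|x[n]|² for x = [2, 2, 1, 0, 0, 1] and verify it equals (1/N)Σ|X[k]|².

Time domain:
Σ|x[n]|² = |2|² + |2|² + |1|² + |0|² + |0|² + |1|² = 10.0000

Frequency domain:
(1/6)Σ|X[k]|² = (1/6)(|6|² + |3.0000-1.7321i|² + |0|² + |0|² + |0|² + |3.0000+1.7321i|²) = (1/6)·60.0000 = 10.0000

Both sides agree, confirming Parseval's theorem.

Σ|x[n]|² = (1/N)Σ|X[k]|² = 10.0000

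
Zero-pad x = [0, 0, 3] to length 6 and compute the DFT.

Original 3-point DFT: [3, -1.5000+2.5981i, -1.5000-2.5981i]
Zero-padded 6-point DFT provides frequency interpolation.

DFT_6([x, 0, ...]) = [3, -1.5000-2.5981i, -1.5000+2.5981i, 3, -1.5000-2.5981i, -1.5000+2.5981i]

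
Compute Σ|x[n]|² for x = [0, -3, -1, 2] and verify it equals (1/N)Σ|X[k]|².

Time domain:
Σ|x[n]|² = |0|² + |-3|² + |-1|² + |2|² = 14.0000

Frequency domain:
(1/4)Σ|X[k]|² = (1/4)(|-2|² + |1+5i|² + |0|² + |1-5i|²) = (1/4)·56.0000 = 14.0000

Both sides agree, confirming Parseval's theorem.

Σ|x[n]|² = (1/N)Σ|X[k]|² = 14.0000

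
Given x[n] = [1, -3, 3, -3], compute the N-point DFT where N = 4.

X[k] = Σ(n=0 to 3) x[n] · ω_4^(nk)
where ω_4 = e^(-2πi/4)

Computing each X[k]:
X[0] = -2
X[1] = -2
X[2] = 10
X[3] = -2

X = [-2, -2, 10, -2]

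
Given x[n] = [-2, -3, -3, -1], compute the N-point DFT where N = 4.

X[k] = Σ(n=0 to 3) x[n] · ω_4^(nk)
where ω_4 = e^(-2πi/4)

Computing each X[k]:
X[0] = -9
X[1] = 1+2i
X[2] = -1
X[3] = 1-2i

X = [-9, 1+2i, -1, 1-2i]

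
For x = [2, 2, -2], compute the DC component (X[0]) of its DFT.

X[0] = Σ(n=0 to 2) x[n] · ω_3^0 = Σ x[n]
= (2) + (2) + (-2)

X[0] = 2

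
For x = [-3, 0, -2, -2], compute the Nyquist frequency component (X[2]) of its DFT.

X[2] = Σ(n=0 to 3) x[n] · ω_4^(2n) where ω_4 = e^(-2πi/4)
= (-3)·ω_4^0 + (0)·ω_4^2 + (-2)·ω_4^4 + (-2)·ω_4^6

X[2] = -3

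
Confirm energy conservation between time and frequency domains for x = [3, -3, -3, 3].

Time domain:
Σ|x[n]|² = |3|² + |-3|² + |-3|² + |3|² = 36.0000

Frequency domain:
(1/4)Σ|X[k]|² = (1/4)(|0|² + |6+6i|² + |0|² + |6-6i|²) = (1/4)·144.0000 = 36.0000

Both sides agree, confirming Parseval's theorem.

Σ|x[n]|² = (1/N)Σ|X[k]|² = 36.0000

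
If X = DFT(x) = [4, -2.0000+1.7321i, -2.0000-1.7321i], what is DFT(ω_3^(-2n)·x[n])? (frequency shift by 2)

Modulation property: DFT(ω_3^(-2n)·x[n]) = X[(k-2) mod 3], so circularly shift X by 2 positions.

X[k-2] = [-2.0000+1.7321i, -2.0000-1.7321i, 4]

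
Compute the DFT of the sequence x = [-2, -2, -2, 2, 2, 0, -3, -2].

X[k] = Σ(n=0 to 7) x[n] · ω_8^(nk)
where ω_8 = e^(-2πi/8)

Computing each X[k]:
X[0] = -7
X[1] = -8.2426-2.4142i
X[2] = 5+2i
X[3] = 0.2426-0.4142i
X[4] = -3
X[5] = 0.2426+0.4142i
X[6] = 5-2i
X[7] = -8.2426+2.4142i

X = [-7, -8.2426-2.4142i, 5+2i, 0.2426-0.4142i, -3, 0.2426+0.4142i, 5-2i, -8.2426+2.4142i]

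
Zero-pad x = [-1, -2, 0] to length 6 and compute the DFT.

Original 3-point DFT: [-3, 1.7321i, -1.7321i]
Zero-padded 6-point DFT provides frequency interpolation.

DFT_6([x, 0, ...]) = [-3, -2.0000+1.7321i, 1.7321i, 1, -1.7321i, -2.0000-1.7321i]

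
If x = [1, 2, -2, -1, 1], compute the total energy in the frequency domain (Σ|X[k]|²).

Parseval: Σ|x[n]|² = (1/N)Σ|X[k]|², so Σ|X[k]|² = N·Σ|x[n]|² = 5·11.0000

Σ|X[k]|² = N·Σ|x[n]|² = 5·11.0000 = 55.0000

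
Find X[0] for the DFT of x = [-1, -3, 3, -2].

X[0] = Σ(n=0 to 3) x[n] · ω_4^0 = Σ x[n]
= (-1) + (-3) + (3) + (-2)

X[0] = -3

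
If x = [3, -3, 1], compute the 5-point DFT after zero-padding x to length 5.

Original 3-point DFT: [1, 4.0000+3.4641i, 4.0000-3.4641i]
Zero-padded 5-point DFT provides frequency interpolation.

DFT_5([x, 0, ...]) = [1, 1.2639+2.2654i, 5.7361+2.7144i, 5.7361-2.7144i, 1.2639-2.2654i]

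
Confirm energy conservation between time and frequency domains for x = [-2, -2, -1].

Time domain:
Σ|x[n]|² = |-2|² + |-2|² + |-1|² = 9.0000

Frequency domain:
(1/3)Σ|X[k]|² = (1/3)(|-5|² + |-0.5000+0.8660i|² + |-0.5000-0.8660i|²) = (1/3)·27.0000 = 9.0000

Both sides agree, confirming Parseval's theorem.

Σ|x[n]|² = (1/N)Σ|X[k]|² = 9.0000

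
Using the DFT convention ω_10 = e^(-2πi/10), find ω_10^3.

ω_10^3 = e^(-2πi·3/10)
= cos(-2π·3/10) + i·sin(-2π·3/10)
= cos(-6π/10) + i·sin(-6π/10)

ω_10^3 = cos(-6π/10) + i·sin(-6π/10) = -0.3090-0.9511i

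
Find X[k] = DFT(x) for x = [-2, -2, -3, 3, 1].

X[k] = Σ(n=0 to 4) x[n] · ω_5^(nk)
where ω_5 = e^(-2πi/5)

Computing each X[k]:
X[0] = -3
X[1] = -2.3090+6.3799i
X[2] = -1.1910-3.9430i
X[3] = -1.1910+3.9430i
X[4] = -2.3090-6.3799i

X = [-3, -2.3090+6.3799i, -1.1910-3.9430i, -1.1910+3.9430i, -2.3090-6.3799i]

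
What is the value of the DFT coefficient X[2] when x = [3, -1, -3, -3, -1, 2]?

X[2] = Σ(n=0 to 5) x[n] · ω_6^(2n) where ω_6 = e^(-2πi/6)
= (3)·ω_6^0 + (-1)·ω_6^2 + (-3)·ω_6^4 + (-3)·ω_6^6 + (-1)·ω_6^8 + (2)·ω_6^10

X[2] = 1.5000+0.8660i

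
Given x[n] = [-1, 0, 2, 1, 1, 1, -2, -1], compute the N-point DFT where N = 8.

X[k] = Σ(n=0 to 7) x[n] · ω_8^(nk)
where ω_8 = e^(-2πi/8)

Computing each X[k]:
X[0] = 1
X[1] = -4.1213-4.7071i
X[2] = -1i
X[3] = 0.1213+3.2929i
X[4] = -1
X[5] = 0.1213-3.2929i
X[6] = 1i
X[7] = -4.1213+4.7071i

X = [1, -4.1213-4.7071i, -1i, 0.1213+3.2929i, -1, 0.1213-3.2929i, 1i, -4.1213+4.7071i]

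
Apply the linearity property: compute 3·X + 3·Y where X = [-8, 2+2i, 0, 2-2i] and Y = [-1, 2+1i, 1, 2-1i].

By linearity: DFT(3x + 3y) = 3·DFT(x) + 3·DFT(y)
= 3·[-8, 2+2i, 0, 2-2i] + 3·[-1, 2+1i, 1, 2-1i]

Computing element-wise:
Z[0] = 3·(-8) + 3·(-1) = -27
Z[1] = 3·(2+2i) + 3·(2+1i) = 12+9i
Z[2] = 3·(0) + 3·(1) = 3
Z[3] = 3·(2-2i) + 3·(2-1i) = 12-9i

DFT(3x + 3y) = 3·X + 3·Y = [-27, 12+9i, 3, 12-9i]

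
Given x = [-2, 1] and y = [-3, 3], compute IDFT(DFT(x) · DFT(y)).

(x ⊛ y)[n] = Σ(m=0 to 1) x[m] · y[(n-m) mod 2]

Computing each output sample:
(x ⊛ y)[0] = 9
(x ⊛ y)[1] = -9

x ⊛ y = [9, -9]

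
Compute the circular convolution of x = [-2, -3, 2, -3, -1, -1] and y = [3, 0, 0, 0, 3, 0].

(x ⊛ y)[n] = Σ(m=0 to 5) x[m] · y[(n-m) mod 6]

Computing each output sample:
(x ⊛ y)[0] = 0
(x ⊛ y)[1] = -18
(x ⊛ y)[2] = 3
(x ⊛ y)[3] = -12
(x ⊛ y)[4] = -9
(x ⊛ y)[5] = -12

x ⊛ y = [0, -18, 3, -12, -9, -12]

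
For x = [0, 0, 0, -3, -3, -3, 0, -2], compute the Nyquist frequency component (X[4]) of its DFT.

X[4] = Σ(n=0 to 7) x[n] · ω_8^(4n) where ω_8 = e^(-2πi/8)
= (0)·ω_8^0 + (0)·ω_8^4 + (0)·ω_8^8 + (-3)·ω_8^12 + (-3)·ω_8^16 + (-3)·ω_8^20 + (0)·ω_8^24 + (-2)·ω_8^28

X[4] = 5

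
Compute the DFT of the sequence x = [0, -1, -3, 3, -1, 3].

X[k] = Σ(n=0 to 5) x[n] · ω_6^(nk)
where ω_6 = e^(-2πi/6)

Computing each X[k]:
X[0] = 1
X[1] = 5.1962i
X[2] = 4.0000+1.7321i
X[3] = -9
X[4] = 4.0000-1.7321i
X[5] = -5.1962i

X = [1, 5.1962i, 4.0000+1.7321i, -9, 4.0000-1.7321i, -5.1962i]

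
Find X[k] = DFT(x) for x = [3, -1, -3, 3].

X[k] = Σ(n=0 to 3) x[n] · ω_4^(nk)
where ω_4 = e^(-2πi/4)

Computing each X[k]:
X[0] = 2
X[1] = 6+4i
X[2] = -2
X[3] = 6-4i

X = [2, 6+4i, -2, 6-4i]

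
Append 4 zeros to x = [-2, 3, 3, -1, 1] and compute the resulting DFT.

Original 5-point DFT: [4, -2.3820-4.2533i, -4.6180+2.6287i, -4.6180-2.6287i, -2.3820+4.2533i]
Zero-padded 9-point DFT provides frequency interpolation.

DFT_9([x, 0, ...]) = [4, 0.3794-4.3588i, -3.0321-4.2037i, -6.5000-0.8660i, -1.8473+2.7531i, -1.8473-2.7531i, -6.5000+0.8660i, -3.0321+4.2037i, 0.3794+4.3588i]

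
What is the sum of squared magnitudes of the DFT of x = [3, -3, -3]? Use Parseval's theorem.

Parseval: Σ|x[n]|² = (1/N)Σ|X[k]|², so Σ|X[k]|² = N·Σ|x[n]|² = 3·27.0000

Σ|X[k]|² = N·Σ|x[n]|² = 3·27.0000 = 81.0000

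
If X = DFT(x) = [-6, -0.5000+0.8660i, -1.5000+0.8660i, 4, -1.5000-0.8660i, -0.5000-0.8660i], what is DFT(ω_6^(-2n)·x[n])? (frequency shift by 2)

Modulation property: DFT(ω_6^(-2n)·x[n]) = X[(k-2) mod 6], so circularly shift X by 2 positions.

X[k-2] = [-1.5000-0.8660i, -0.5000-0.8660i, -6, -0.5000+0.8660i, -1.5000+0.8660i, 4]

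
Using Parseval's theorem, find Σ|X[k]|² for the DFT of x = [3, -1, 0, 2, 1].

Parseval: Σ|x[n]|² = (1/N)Σ|X[k]|², so Σ|X[k]|² = N·Σ|x[n]|² = 5·15.0000

Σ|X[k]|² = N·Σ|x[n]|² = 5·15.0000 = 75.0000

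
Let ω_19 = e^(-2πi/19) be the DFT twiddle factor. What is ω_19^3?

ω_19^3 = e^(-2πi·3/19)
= cos(-2π·3/19) + i·sin(-2π·3/19)
= cos(-6π/19) + i·sin(-6π/19)

ω_19^3 = cos(-6π/19) + i·sin(-6π/19) = 0.5469-0.8372i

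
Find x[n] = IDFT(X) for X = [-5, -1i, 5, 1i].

x[n] = (1/4) Σ(k=0 to 3) X[k] · e^(2πikn/4)

Computing each x[n]:
x[0] = 0
x[1] = -2
x[2] = 0
x[3] = -3

x = [0, -2, 0, -3]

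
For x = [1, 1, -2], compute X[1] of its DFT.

X[1] = Σ(n=0 to 2) x[n] · ω_3^(1n) where ω_3 = e^(-2πi/3)
= (1)·ω_3^0 + (1)·ω_3^1 + (-2)·ω_3^2

X[1] = 1.5000-2.5981i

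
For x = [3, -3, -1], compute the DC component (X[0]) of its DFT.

X[0] = Σ(n=0 to 2) x[n] · ω_3^0 = Σ x[n]
= (3) + (-3) + (-1)

X[0] = -1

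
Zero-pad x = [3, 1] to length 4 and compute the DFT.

Original 2-point DFT: [4, 2]
Zero-padded 4-point DFT provides frequency interpolation.

DFT_4([x, 0, ...]) = [4, 3-1i, 2, 3+1i]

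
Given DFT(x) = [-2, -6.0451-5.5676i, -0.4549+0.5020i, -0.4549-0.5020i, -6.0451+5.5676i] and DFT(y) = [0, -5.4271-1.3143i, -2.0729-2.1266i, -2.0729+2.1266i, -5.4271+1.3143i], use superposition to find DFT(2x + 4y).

By linearity: DFT(2x + 4y) = 2·DFT(x) + 4·DFT(y)
= 2·[-2, -6.0451-5.5676i, -0.4549+0.5020i, -0.4549-0.5020i, -6.0451+5.5676i] + 4·[0, -5.4271-1.3143i, -2.0729-2.1266i, -2.0729+2.1266i, -5.4271+1.3143i]

Computing element-wise:
Z[0] = 2·(-2) + 4·(0) = -4
Z[1] = 2·(-6.0451-5.5676i) + 4·(-5.4271-1.3143i) = -33.7986-16.3924i
Z[2] = 2·(-0.4549+0.5020i) + 4·(-2.0729-2.1266i) = -9.2014-7.5024i
Z[3] = 2·(-0.4549-0.5020i) + 4·(-2.0729+2.1266i) = -9.2014+7.5024i
Z[4] = 2·(-6.0451+5.5676i) + 4·(-5.4271+1.3143i) = -33.7986+16.3924i

DFT(2x + 4y) = 2·X + 4·Y = [-4, -33.7986-16.3924i, -9.2014-7.5024i, -9.2014+7.5024i, -33.7986+16.3924i]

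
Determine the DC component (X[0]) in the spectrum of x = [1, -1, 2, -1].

X[0] = Σ(n=0 to 3) x[n] · ω_4^0 = Σ x[n]
= (1) + (-1) + (2) + (-1)

X[0] = 1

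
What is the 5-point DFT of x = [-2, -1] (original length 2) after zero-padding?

Original 2-point DFT: [-3, -1]
Zero-padded 5-point DFT provides frequency interpolation.

DFT_5([x, 0, ...]) = [-3, -2.3090+0.9511i, -1.1910+0.5878i, -1.1910-0.5878i, -2.3090-0.9511i]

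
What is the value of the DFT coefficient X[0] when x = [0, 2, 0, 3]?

X[0] = Σ(n=0 to 3) x[n] · ω_4^0 = Σ x[n]
= (0) + (2) + (0) + (3)

X[0] = 5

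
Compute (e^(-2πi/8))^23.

Since ω_8^8 = 1, powers reduce modulo 8.
23 mod 8 = 7
So ω_8^23 = ω_8^7 = e^(-2πi·7/8)

ω_8^23 = ω_8^7 = 0.7071+0.7071i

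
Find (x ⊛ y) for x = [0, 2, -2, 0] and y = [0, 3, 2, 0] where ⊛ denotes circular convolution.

(x ⊛ y)[n] = Σ(m=0 to 3) x[m] · y[(n-m) mod 4]

Computing each output sample:
(x ⊛ y)[0] = -4
(x ⊛ y)[1] = 0
(x ⊛ y)[2] = 6
(x ⊛ y)[3] = -2

x ⊛ y = [-4, 0, 6, -2]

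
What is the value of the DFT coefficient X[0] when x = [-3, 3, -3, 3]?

X[0] = Σ(n=0 to 3) x[n] · ω_4^0 = Σ x[n]
= (-3) + (3) + (-3) + (3)

X[0] = 0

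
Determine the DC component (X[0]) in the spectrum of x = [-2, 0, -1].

X[0] = Σ(n=0 to 2) x[n] · ω_3^0 = Σ x[n]
= (-2) + (0) + (-1)

X[0] = -3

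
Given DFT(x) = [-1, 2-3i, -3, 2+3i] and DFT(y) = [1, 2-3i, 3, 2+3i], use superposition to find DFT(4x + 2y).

By linearity: DFT(4x + 2y) = 4·DFT(x) + 2·DFT(y)
= 4·[-1, 2-3i, -3, 2+3i] + 2·[1, 2-3i, 3, 2+3i]

Computing element-wise:
Z[0] = 4·(-1) + 2·(1) = -2
Z[1] = 4·(2-3i) + 2·(2-3i) = 12-18i
Z[2] = 4·(-3) + 2·(3) = -6
Z[3] = 4·(2+3i) + 2·(2+3i) = 12+18i

DFT(4x + 2y) = 4·X + 2·Y = [-2, 12-18i, -6, 12+18i]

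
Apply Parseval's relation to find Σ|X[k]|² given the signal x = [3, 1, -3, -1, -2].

Parseval: Σ|x[n]|² = (1/N)Σ|X[k]|², so Σ|X[k]|² = N·Σ|x[n]|² = 5·24.0000

Σ|X[k]|² = N·Σ|x[n]|² = 5·24.0000 = 120.0000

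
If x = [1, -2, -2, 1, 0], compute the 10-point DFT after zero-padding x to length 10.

Original 5-point DFT: [-2, 1.1910+3.6655i, 2.3090-1.6776i, 2.3090+1.6776i, 1.1910-3.6655i]
Zero-padded 10-point DFT provides frequency interpolation.

DFT_10([x, 0, ...]) = [-2, -1.5451+2.1266i, 1.1910+3.6655i, 4.0451+1.3143i, 2.3090-1.6776i, 0, 2.3090+1.6776i, 4.0451-1.3143i, 1.1910-3.6655i, -1.5451-2.1266i]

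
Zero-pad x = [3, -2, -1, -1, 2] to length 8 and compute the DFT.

Original 5-point DFT: [1, 4.6180+3.8042i, 2.3820+2.3511i, 2.3820-2.3511i, 4.6180-3.8042i]
Zero-padded 8-point DFT provides frequency interpolation.

DFT_8([x, 0, ...]) = [1, 0.2929+3.1213i, 6+1i, 1.7071+1.1213i, 7, 1.7071-1.1213i, 6-1i, 0.2929-3.1213i]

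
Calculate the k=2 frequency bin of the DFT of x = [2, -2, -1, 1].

X[2] = Σ(n=0 to 3) x[n] · ω_4^(2n) where ω_4 = e^(-2πi/4)
= (2)·ω_4^0 + (-2)·ω_4^2 + (-1)·ω_4^4 + (1)·ω_4^6

X[2] = 2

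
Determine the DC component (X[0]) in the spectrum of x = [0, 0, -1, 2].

X[0] = Σ(n=0 to 3) x[n] · ω_4^0 = Σ x[n]
= (0) + (0) + (-1) + (2)

X[0] = 1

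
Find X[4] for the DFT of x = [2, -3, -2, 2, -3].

X[4] = Σ(n=0 to 4) x[n] · ω_5^(4n) where ω_5 = e^(-2πi/5)
= (2)·ω_5^0 + (-3)·ω_5^4 + (-2)·ω_5^8 + (2)·ω_5^12 + (-3)·ω_5^16

X[4] = 0.1459-2.3511i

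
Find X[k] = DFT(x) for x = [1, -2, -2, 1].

X[k] = Σ(n=0 to 3) x[n] · ω_4^(nk)
where ω_4 = e^(-2πi/4)

Computing each X[k]:
X[0] = -2
X[1] = 3+3i
X[2] = 0
X[3] = 3-3i

X = [-2, 3+3i, 0, 3-3i]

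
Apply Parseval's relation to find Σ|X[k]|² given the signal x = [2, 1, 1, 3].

Parseval: Σ|x[n]|² = (1/N)Σ|X[k]|², so Σ|X[k]|² = N·Σ|x[n]|² = 4·15.0000

Σ|X[k]|² = N·Σ|x[n]|² = 4·15.0000 = 60.0000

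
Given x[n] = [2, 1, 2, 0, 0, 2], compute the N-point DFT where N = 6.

X[k] = Σ(n=0 to 5) x[n] · ω_6^(nk)
where ω_6 = e^(-2πi/6)

Computing each X[k]:
X[0] = 7
X[1] = 2.5000-0.8660i
X[2] = -0.5000+2.5981i
X[3] = 1
X[4] = -0.5000-2.5981i
X[5] = 2.5000+0.8660i

X = [7, 2.5000-0.8660i, -0.5000+2.5981i, 1, -0.5000-2.5981i, 2.5000+0.8660i]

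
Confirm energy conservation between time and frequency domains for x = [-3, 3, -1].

Time domain:
Σ|x[n]|² = |-3|² + |3|² + |-1|² = 19.0000

Frequency domain:
(1/3)Σ|X[k]|² = (1/3)(|-1|² + |-4.0000-3.4641i|² + |-4.0000+3.4641i|²) = (1/3)·57.0000 = 19.0000

Both sides agree, confirming Parseval's theorem.

Σ|x[n]|² = (1/N)Σ|X[k]|² = 19.0000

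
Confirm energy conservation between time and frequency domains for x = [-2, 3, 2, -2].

Time domain:
Σ|x[n]|² = |-2|² + |3|² + |2|² + |-2|² = 21.0000

Frequency domain:
(1/4)Σ|X[k]|² = (1/4)(|1|² + |-4-5i|² + |-1|² + |-4+5i|²) = (1/4)·84.0000 = 21.0000

Both sides agree, confirming Parseval's theorem.

Σ|x[n]|² = (1/N)Σ|X[k]|² = 21.0000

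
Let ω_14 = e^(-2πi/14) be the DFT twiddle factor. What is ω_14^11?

ω_14^11 = e^(-2πi·11/14)
= cos(-2π·11/14) + i·sin(-2π·11/14)
= cos(-22π/14) + i·sin(-22π/14)

ω_14^11 = cos(-22π/14) + i·sin(-22π/14) = 0.2225+0.9749i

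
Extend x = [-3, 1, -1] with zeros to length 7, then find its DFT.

Original 3-point DFT: [-3, -3.0000-1.7321i, -3.0000+1.7321i]
Zero-padded 7-point DFT provides frequency interpolation.

DFT_7([x, 0, ...]) = [-3, -2.1540+0.1931i, -2.3216-1.4088i, -4.5245-1.2157i, -4.5245+1.2157i, -2.3216+1.4088i, -2.1540-0.1931i]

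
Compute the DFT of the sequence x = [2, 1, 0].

X[k] = Σ(n=0 to 2) x[n] · ω_3^(nk)
where ω_3 = e^(-2πi/3)

Computing each X[k]:
X[0] = 3
X[1] = 1.5000-0.8660i
X[2] = 1.5000+0.8660i

X = [3, 1.5000-0.8660i, 1.5000+0.8660i]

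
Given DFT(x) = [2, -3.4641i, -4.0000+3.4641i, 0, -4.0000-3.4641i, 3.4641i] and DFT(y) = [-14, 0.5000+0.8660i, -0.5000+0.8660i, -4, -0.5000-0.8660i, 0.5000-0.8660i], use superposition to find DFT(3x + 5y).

By linearity: DFT(3x + 5y) = 3·DFT(x) + 5·DFT(y)
= 3·[2, -3.4641i, -4.0000+3.4641i, 0, -4.0000-3.4641i, 3.4641i] + 5·[-14, 0.5000+0.8660i, -0.5000+0.8660i, -4, -0.5000-0.8660i, 0.5000-0.8660i]

Computing element-wise:
Z[0] = 3·(2) + 5·(-14) = -64
Z[1] = 3·(-3.4641i) + 5·(0.5000+0.8660i) = 2.5000-6.0623i
Z[2] = 3·(-4.0000+3.4641i) + 5·(-0.5000+0.8660i) = -14.5000+14.7223i
Z[3] = 3·(0) + 5·(-4) = -20
Z[4] = 3·(-4.0000-3.4641i) + 5·(-0.5000-0.8660i) = -14.5000-14.7223i
Z[5] = 3·(3.4641i) + 5·(0.5000-0.8660i) = 2.5000+6.0623i

DFT(3x + 5y) = 3·X + 5·Y = [-64, 2.5000-6.0623i, -14.5000+14.7223i, -20, -14.5000-14.7223i, 2.5000+6.0623i]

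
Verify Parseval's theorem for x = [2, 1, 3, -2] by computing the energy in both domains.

Time domain:
Σ|x[n]|² = |2|² + |1|² + |3|² + |-2|² = 18.0000

Frequency domain:
(1/4)Σ|X[k]|² = (1/4)(|4|² + |-1-3i|² + |6|² + |-1+3i|²) = (1/4)·72.0000 = 18.0000

Both sides agree, confirming Parseval's theorem.

Σ|x[n]|² = (1/N)Σ|X[k]|² = 18.0000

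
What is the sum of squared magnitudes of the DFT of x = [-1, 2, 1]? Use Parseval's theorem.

Parseval: Σ|x[n]|² = (1/N)Σ|X[k]|², so Σ|X[k]|² = N·Σ|x[n]|² = 3·6.0000

Σ|X[k]|² = N·Σ|x[n]|² = 3·6.0000 = 18.0000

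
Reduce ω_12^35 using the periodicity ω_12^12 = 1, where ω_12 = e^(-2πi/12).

Since ω_12^12 = 1, powers reduce modulo 12.
35 mod 12 = 11
So ω_12^35 = ω_12^11 = e^(-2πi·11/12)

ω_12^35 = ω_12^11 = 0.8660+0.5000i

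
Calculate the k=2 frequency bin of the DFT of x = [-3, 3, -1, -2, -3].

X[2] = Σ(n=0 to 4) x[n] · ω_5^(2n) where ω_5 = e^(-2πi/5)
= (-3)·ω_5^0 + (3)·ω_5^2 + (-1)·ω_5^4 + (-2)·ω_5^6 + (-3)·ω_5^8

X[2] = -3.9271-2.5757i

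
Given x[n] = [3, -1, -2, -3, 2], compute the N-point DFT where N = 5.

X[k] = Σ(n=0 to 4) x[n] · ω_5^(nk)
where ω_5 = e^(-2πi/5)

Computing each X[k]:
X[0] = -1
X[1] = 7.3541+2.2654i
X[2] = 0.6459+2.7144i
X[3] = 0.6459-2.7144i
X[4] = 7.3541-2.2654i

X = [-1, 7.3541+2.2654i, 0.6459+2.7144i, 0.6459-2.7144i, 7.3541-2.2654i]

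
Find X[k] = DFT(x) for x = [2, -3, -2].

X[k] = Σ(n=0 to 2) x[n] · ω_3^(nk)
where ω_3 = e^(-2πi/3)

Computing each X[k]:
X[0] = -3
X[1] = 4.5000+0.8660i
X[2] = 4.5000-0.8660i

X = [-3, 4.5000+0.8660i, 4.5000-0.8660i]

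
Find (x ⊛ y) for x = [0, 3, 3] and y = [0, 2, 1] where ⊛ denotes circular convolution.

(x ⊛ y)[n] = Σ(m=0 to 2) x[m] · y[(n-m) mod 3]

Computing each output sample:
(x ⊛ y)[0] = 9
(x ⊛ y)[1] = 3
(x ⊛ y)[2] = 6

x ⊛ y = [9, 3, 6]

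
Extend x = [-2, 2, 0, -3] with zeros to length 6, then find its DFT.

Original 4-point DFT: [-3, -2-5i, -1, -2+5i]
Zero-padded 6-point DFT provides frequency interpolation.

DFT_6([x, 0, ...]) = [-3, 2.0000-1.7321i, -6.0000-1.7321i, -1, -6.0000+1.7321i, 2.0000+1.7321i]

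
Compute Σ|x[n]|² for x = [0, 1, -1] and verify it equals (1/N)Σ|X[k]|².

Time domain:
Σ|x[n]|² = |0|² + |1|² + |-1|² = 2.0000

Frequency domain:
(1/3)Σ|X[k]|² = (1/3)(|0|² + |-1.7321i|² + |1.7321i|²) = (1/3)·6.0000 = 2.0000

Both sides agree, confirming Parseval's theorem.

Σ|x[n]|² = (1/N)Σ|X[k]|² = 2.0000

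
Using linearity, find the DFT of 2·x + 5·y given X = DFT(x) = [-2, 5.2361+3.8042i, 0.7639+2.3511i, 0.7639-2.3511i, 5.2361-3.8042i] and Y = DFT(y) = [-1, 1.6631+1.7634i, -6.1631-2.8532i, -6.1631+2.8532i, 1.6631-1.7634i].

By linearity: DFT(2x + 5y) = 2·DFT(x) + 5·DFT(y)
= 2·[-2, 5.2361+3.8042i, 0.7639+2.3511i, 0.7639-2.3511i, 5.2361-3.8042i] + 5·[-1, 1.6631+1.7634i, -6.1631-2.8532i, -6.1631+2.8532i, 1.6631-1.7634i]

Computing element-wise:
Z[0] = 2·(-2) + 5·(-1) = -9
Z[1] = 2·(5.2361+3.8042i) + 5·(1.6631+1.7634i) = 18.7877+16.4254i
Z[2] = 2·(0.7639+2.3511i) + 5·(-6.1631-2.8532i) = -29.2877-9.5638i
Z[3] = 2·(0.7639-2.3511i) + 5·(-6.1631+2.8532i) = -29.2877+9.5638i
Z[4] = 2·(5.2361-3.8042i) + 5·(1.6631-1.7634i) = 18.7877-16.4254i

DFT(2x + 5y) = 2·X + 5·Y = [-9, 18.7877+16.4254i, -29.2877-9.5638i, -29.2877+9.5638i, 18.7877-16.4254i]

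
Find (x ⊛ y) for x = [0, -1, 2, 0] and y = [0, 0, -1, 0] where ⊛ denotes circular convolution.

(x ⊛ y)[n] = Σ(m=0 to 3) x[m] · y[(n-m) mod 4]

Computing each output sample:
(x ⊛ y)[0] = -2
(x ⊛ y)[1] = 0
(x ⊛ y)[2] = 0
(x ⊛ y)[3] = 1

x ⊛ y = [-2, 0, 0, 1]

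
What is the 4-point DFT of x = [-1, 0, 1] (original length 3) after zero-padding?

Original 3-point DFT: [0, -1.5000+0.8660i, -1.5000-0.8660i]
Zero-padded 4-point DFT provides frequency interpolation.

DFT_4([x, 0, ...]) = [0, -2, 0, -2]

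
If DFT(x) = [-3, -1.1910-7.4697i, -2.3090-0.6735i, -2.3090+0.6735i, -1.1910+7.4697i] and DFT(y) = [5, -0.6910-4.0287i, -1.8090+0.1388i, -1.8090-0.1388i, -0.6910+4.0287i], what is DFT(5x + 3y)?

By linearity: DFT(5x + 3y) = 5·DFT(x) + 3·DFT(y)
= 5·[-3, -1.1910-7.4697i, -2.3090-0.6735i, -2.3090+0.6735i, -1.1910+7.4697i] + 3·[5, -0.6910-4.0287i, -1.8090+0.1388i, -1.8090-0.1388i, -0.6910+4.0287i]

Computing element-wise:
Z[0] = 5·(-3) + 3·(5) = 0
Z[1] = 5·(-1.1910-7.4697i) + 3·(-0.6910-4.0287i) = -8.0280-49.4346i
Z[2] = 5·(-2.3090-0.6735i) + 3·(-1.8090+0.1388i) = -16.9720-2.9511i
Z[3] = 5·(-2.3090+0.6735i) + 3·(-1.8090-0.1388i) = -16.9720+2.9511i
Z[4] = 5·(-1.1910+7.4697i) + 3·(-0.6910+4.0287i) = -8.0280+49.4346i

DFT(5x + 3y) = 5·X + 3·Y = [0, -8.0280-49.4346i, -16.9720-2.9511i, -16.9720+2.9511i, -8.0280+49.4346i]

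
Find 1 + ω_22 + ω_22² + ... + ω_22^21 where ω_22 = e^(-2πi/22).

Sum of all nth roots of unity equals 0 for n > 1 (geometric series with r ≠ 1).

0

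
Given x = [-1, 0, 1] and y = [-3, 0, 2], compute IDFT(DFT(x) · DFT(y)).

(x ⊛ y)[n] = Σ(m=0 to 2) x[m] · y[(n-m) mod 3]

Computing each output sample:
(x ⊛ y)[0] = 3
(x ⊛ y)[1] = 2
(x ⊛ y)[2] = -5

x ⊛ y = [3, 2, -5]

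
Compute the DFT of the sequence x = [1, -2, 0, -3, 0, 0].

X[k] = Σ(n=0 to 5) x[n] · ω_6^(nk)
where ω_6 = e^(-2πi/6)

Computing each X[k]:
X[0] = -4
X[1] = 3.0000+1.7321i
X[2] = -1.0000+1.7321i
X[3] = 6
X[4] = -1.0000-1.7321i
X[5] = 3.0000-1.7321i

X = [-4, 3.0000+1.7321i, -1.0000+1.7321i, 6, -1.0000-1.7321i, 3.0000-1.7321i]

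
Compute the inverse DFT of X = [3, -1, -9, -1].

x[n] = (1/4) Σ(k=0 to 3) X[k] · e^(2πikn/4)

Computing each x[n]:
x[0] = -2
x[1] = 3
x[2] = -1
x[3] = 3

x = [-2, 3, -1, 3]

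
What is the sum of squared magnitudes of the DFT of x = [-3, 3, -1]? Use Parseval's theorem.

Parseval: Σ|x[n]|² = (1/N)Σ|X[k]|², so Σ|X[k]|² = N·Σ|x[n]|² = 3·19.0000

Σ|X[k]|² = N·Σ|x[n]|² = 3·19.0000 = 57.0000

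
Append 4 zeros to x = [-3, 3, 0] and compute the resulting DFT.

Original 3-point DFT: [0, -4.5000-2.5981i, -4.5000+2.5981i]
Zero-padded 7-point DFT provides frequency interpolation.

DFT_7([x, 0, ...]) = [0, -1.1295-2.3455i, -3.6676-2.9248i, -5.7029-1.3017i, -5.7029+1.3017i, -3.6676+2.9248i, -1.1295+2.3455i]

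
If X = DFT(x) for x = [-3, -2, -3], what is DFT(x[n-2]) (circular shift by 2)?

Time shift by 2: X_shifted[k] = ω_3^(2k) · X[k]
Shifted x = [-2, -3, -3]

DFT(x[n-2]) = [-8, 1, 1]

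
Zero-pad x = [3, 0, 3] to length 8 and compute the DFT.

Original 3-point DFT: [6, 1.5000+2.5981i, 1.5000-2.5981i]
Zero-padded 8-point DFT provides frequency interpolation.

DFT_8([x, 0, ...]) = [6, 3-3i, 0, 3+3i, 6, 3-3i, 0, 3+3i]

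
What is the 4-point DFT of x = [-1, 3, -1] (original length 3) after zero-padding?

Original 3-point DFT: [1, -2.0000-3.4641i, -2.0000+3.4641i]
Zero-padded 4-point DFT provides frequency interpolation.

DFT_4([x, 0, ...]) = [1, -3i, -5, 3i]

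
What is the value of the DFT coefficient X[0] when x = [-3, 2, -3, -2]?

X[0] = Σ(n=0 to 3) x[n] · ω_4^0 = Σ x[n]
= (-3) + (2) + (-3) + (-2)

X[0] = -6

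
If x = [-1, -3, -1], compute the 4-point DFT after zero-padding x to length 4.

Original 3-point DFT: [-5, 1.0000+1.7321i, 1.0000-1.7321i]
Zero-padded 4-point DFT provides frequency interpolation.

DFT_4([x, 0, ...]) = [-5, 3i, 1, -3i]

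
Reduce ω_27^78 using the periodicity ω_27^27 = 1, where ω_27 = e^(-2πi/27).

Since ω_27^27 = 1, powers reduce modulo 27.
78 mod 27 = 24
So ω_27^78 = ω_27^24 = e^(-2πi·24/27)

ω_27^78 = ω_27^24 = 0.7660+0.6428i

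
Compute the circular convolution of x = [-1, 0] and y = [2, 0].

(x ⊛ y)[n] = Σ(m=0 to 1) x[m] · y[(n-m) mod 2]

Computing each output sample:
(x ⊛ y)[0] = -2
(x ⊛ y)[1] = 0

x ⊛ y = [-2, 0]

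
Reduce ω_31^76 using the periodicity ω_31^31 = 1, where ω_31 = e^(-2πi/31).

Since ω_31^31 = 1, powers reduce modulo 31.
76 mod 31 = 14
So ω_31^76 = ω_31^14 = e^(-2πi·14/31)

ω_31^76 = ω_31^14 = -0.9541-0.2994i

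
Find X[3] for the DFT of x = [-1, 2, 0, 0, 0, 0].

X[3] = Σ(n=0 to 5) x[n] · ω_6^(3n) where ω_6 = e^(-2πi/6)
= (-1)·ω_6^0 + (2)·ω_6^3 + (0)·ω_6^6 + (0)·ω_6^9 + (0)·ω_6^12 + (0)·ω_6^15

X[3] = -3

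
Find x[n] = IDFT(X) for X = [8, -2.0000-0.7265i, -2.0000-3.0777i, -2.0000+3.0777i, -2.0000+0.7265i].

x[n] = (1/5) Σ(k=0 to 4) X[k] · e^(2πikn/5)

Computing each x[n]:
x[0] = 0
x[1] = 3
x[2] = 1
x[3] = 3
x[4] = 1

x = [0, 3, 1, 3, 1]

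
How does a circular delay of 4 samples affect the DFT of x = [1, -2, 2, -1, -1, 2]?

Time shift by 4: X_shifted[k] = ω_6^(4k) · X[k]
Shifted x = [2, -1, -1, 2, 1, -2]

DFT(x[n-4]) = [1, -1.5000+0.8660i, 5.5000-2.5981i, 3, 5.5000+2.5981i, -1.5000-0.8660i]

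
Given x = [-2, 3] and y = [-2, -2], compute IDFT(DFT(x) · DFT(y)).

(x ⊛ y)[n] = Σ(m=0 to 1) x[m] · y[(n-m) mod 2]

Computing each output sample:
(x ⊛ y)[0] = -2
(x ⊛ y)[1] = -2

x ⊛ y = [-2, -2]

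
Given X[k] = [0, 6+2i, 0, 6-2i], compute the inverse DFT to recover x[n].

x[n] = (1/4) Σ(k=0 to 3) X[k] · e^(2πikn/4)

Computing each x[n]:
x[0] = 3
x[1] = -1
x[2] = -3
x[3] = 1

x = [3, -1, -3, 1]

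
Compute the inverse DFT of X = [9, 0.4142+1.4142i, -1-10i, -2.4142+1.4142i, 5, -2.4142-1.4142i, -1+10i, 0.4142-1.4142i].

x[n] = (1/8) Σ(k=0 to 7) X[k] · e^(2πikn/8)

Computing each x[n]:
x[0] = 1
x[1] = 3
x[2] = 2
x[3] = -3
x[4] = 2
x[5] = 3
x[6] = 2
x[7] = -1

x = [1, 3, 2, -3, 2, 3, 2, -1]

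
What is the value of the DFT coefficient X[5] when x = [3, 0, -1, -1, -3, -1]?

X[5] = Σ(n=0 to 5) x[n] · ω_6^(5n) where ω_6 = e^(-2πi/6)
= (3)·ω_6^0 + (0)·ω_6^5 + (-1)·ω_6^10 + (-1)·ω_6^15 + (-3)·ω_6^20 + (-1)·ω_6^25

X[5] = 5.5000+2.5981i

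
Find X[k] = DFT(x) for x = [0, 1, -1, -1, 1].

X[k] = Σ(n=0 to 4) x[n] · ω_5^(nk)
where ω_5 = e^(-2πi/5)

Computing each X[k]:
X[0] = 0
X[1] = 2.2361
X[2] = -2.2361
X[3] = -2.2361
X[4] = 2.2361

X = [0, 2.2361, -2.2361, -2.2361, 2.2361]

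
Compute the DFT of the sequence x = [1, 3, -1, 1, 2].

X[k] = Σ(n=0 to 4) x[n] · ω_5^(nk)
where ω_5 = e^(-2πi/5)

Computing each X[k]:
X[0] = 6
X[1] = 2.5451+0.2245i
X[2] = -3.0451-2.4899i
X[3] = -3.0451+2.4899i
X[4] = 2.5451-0.2245i

X = [6, 2.5451+0.2245i, -3.0451-2.4899i, -3.0451+2.4899i, 2.5451-0.2245i]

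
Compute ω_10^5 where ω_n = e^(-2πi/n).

ω_10^5 = e^(-2πi·5/10)
= cos(-2π·5/10) + i·sin(-2π·5/10)
= cos(-10π/10) + i·sin(-10π/10)

ω_10^5 = cos(-10π/10) + i·sin(-10π/10) = -1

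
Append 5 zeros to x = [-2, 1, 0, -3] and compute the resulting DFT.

Original 4-point DFT: [-4, -2-4i, 0, -2+4i]
Zero-padded 9-point DFT provides frequency interpolation.

DFT_9([x, 0, ...]) = [-4, 0.2660+1.9553i, -0.3264-3.5829i, -5.5000-0.8660i, -1.4397+2.2561i, -1.4397-2.2561i, -5.5000+0.8660i, -0.3264+3.5829i, 0.2660-1.9553i]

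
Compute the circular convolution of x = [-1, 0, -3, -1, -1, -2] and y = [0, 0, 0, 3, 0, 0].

(x ⊛ y)[n] = Σ(m=0 to 5) x[m] · y[(n-m) mod 6]

Computing each output sample:
(x ⊛ y)[0] = -3
(x ⊛ y)[1] = -3
(x ⊛ y)[2] = -6
(x ⊛ y)[3] = -3
(x ⊛ y)[4] = 0
(x ⊛ y)[5] = -9

x ⊛ y = [-3, -3, -6, -3, 0, -9]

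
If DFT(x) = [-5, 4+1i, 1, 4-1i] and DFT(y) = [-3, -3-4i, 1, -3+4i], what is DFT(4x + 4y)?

By linearity: DFT(4x + 4y) = 4·DFT(x) + 4·DFT(y)
= 4·[-5, 4+1i, 1, 4-1i] + 4·[-3, -3-4i, 1, -3+4i]

Computing element-wise:
Z[0] = 4·(-5) + 4·(-3) = -32
Z[1] = 4·(4+1i) + 4·(-3-4i) = 4-12i
Z[2] = 4·(1) + 4·(1) = 8
Z[3] = 4·(4-1i) + 4·(-3+4i) = 4+12i

DFT(4x + 4y) = 4·X + 4·Y = [-32, 4-12i, 8, 4+12i]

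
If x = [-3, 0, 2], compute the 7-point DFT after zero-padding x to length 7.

Original 3-point DFT: [-1, -4.0000+1.7321i, -4.0000-1.7321i]
Zero-padded 7-point DFT provides frequency interpolation.

DFT_7([x, 0, ...]) = [-1, -3.4450-1.9499i, -4.8019+0.8678i, -1.7530+1.5637i, -1.7530-1.5637i, -4.8019-0.8678i, -3.4450+1.9499i]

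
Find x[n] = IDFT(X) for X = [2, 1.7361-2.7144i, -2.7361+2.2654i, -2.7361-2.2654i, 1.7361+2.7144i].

x[n] = (1/5) Σ(k=0 to 4) X[k] · e^(2πikn/5)

Computing each x[n]:
x[0] = 0
x[1] = 2
x[2] = 1
x[3] = -2
x[4] = 1

x = [0, 2, 1, -2, 1]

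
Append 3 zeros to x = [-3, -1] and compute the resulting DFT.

Original 2-point DFT: [-4, -2]
Zero-padded 5-point DFT provides frequency interpolation.

DFT_5([x, 0, ...]) = [-4, -3.3090+0.9511i, -2.1910+0.5878i, -2.1910-0.5878i, -3.3090-0.9511i]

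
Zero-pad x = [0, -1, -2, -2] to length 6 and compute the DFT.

Original 4-point DFT: [-5, 2-1i, 1, 2+1i]
Zero-padded 6-point DFT provides frequency interpolation.

DFT_6([x, 0, ...]) = [-5, 2.5000+2.5981i, -0.5000-0.8660i, 1, -0.5000+0.8660i, 2.5000-2.5981i]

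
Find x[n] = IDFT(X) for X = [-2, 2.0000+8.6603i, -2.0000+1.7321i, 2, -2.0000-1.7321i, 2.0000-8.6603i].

x[n] = (1/6) Σ(k=0 to 5) X[k] · e^(2πikn/6)

Computing each x[n]:
x[0] = 0
x[1] = -3
x[2] = -2
x[3] = -2
x[4] = 2
x[5] = 3

x = [0, -3, -2, -2, 2, 3]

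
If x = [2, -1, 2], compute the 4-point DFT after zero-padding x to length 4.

Original 3-point DFT: [3, 1.5000+2.5981i, 1.5000-2.5981i]
Zero-padded 4-point DFT provides frequency interpolation.

DFT_4([x, 0, ...]) = [3, 1i, 5, -1i]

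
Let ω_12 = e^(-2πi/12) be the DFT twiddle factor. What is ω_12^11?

ω_12^11 = e^(-2πi·11/12)
= cos(-2π·11/12) + i·sin(-2π·11/12)
= cos(-22π/12) + i·sin(-22π/12)

ω_12^11 = cos(-22π/12) + i·sin(-22π/12) = 0.8660+0.5000i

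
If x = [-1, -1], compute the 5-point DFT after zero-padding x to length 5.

Original 2-point DFT: [-2, 0]
Zero-padded 5-point DFT provides frequency interpolation.

DFT_5([x, 0, ...]) = [-2, -1.3090+0.9511i, -0.1910+0.5878i, -0.1910-0.5878i, -1.3090-0.9511i]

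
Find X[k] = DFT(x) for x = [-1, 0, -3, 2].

X[k] = Σ(n=0 to 3) x[n] · ω_4^(nk)
where ω_4 = e^(-2πi/4)

Computing each X[k]:
X[0] = -2
X[1] = 2+2i
X[2] = -6
X[3] = 2-2i

X = [-2, 2+2i, -6, 2-2i]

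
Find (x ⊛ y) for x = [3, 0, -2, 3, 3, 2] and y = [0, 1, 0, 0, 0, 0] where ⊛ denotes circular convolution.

(x ⊛ y)[n] = Σ(m=0 to 5) x[m] · y[(n-m) mod 6]

Computing each output sample:
(x ⊛ y)[0] = 2
(x ⊛ y)[1] = 3
(x ⊛ y)[2] = 0
(x ⊛ y)[3] = -2
(x ⊛ y)[4] = 3
(x ⊛ y)[5] = 3

x ⊛ y = [2, 3, 0, -2, 3, 3]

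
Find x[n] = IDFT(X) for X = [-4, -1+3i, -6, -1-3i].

x[n] = (1/4) Σ(k=0 to 3) X[k] · e^(2πikn/4)

Computing each x[n]:
x[0] = -3
x[1] = -1
x[2] = -2
x[3] = 2

x = [-3, -1, -2, 2]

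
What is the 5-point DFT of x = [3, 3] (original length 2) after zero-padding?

Original 2-point DFT: [6, 0]
Zero-padded 5-point DFT provides frequency interpolation.

DFT_5([x, 0, ...]) = [6, 3.9271-2.8532i, 0.5729-1.7634i, 0.5729+1.7634i, 3.9271+2.8532i]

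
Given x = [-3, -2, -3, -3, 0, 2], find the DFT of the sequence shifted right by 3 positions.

Time shift by 3: X_shifted[k] = ω_6^(3k) · X[k]
Shifted x = [-3, 0, 2, -3, -2, -3]

DFT(x[n-3]) = [-9, -1.5000-6.0622i, -4.5000+0.8660i, 3, -4.5000-0.8660i, -1.5000+6.0622i]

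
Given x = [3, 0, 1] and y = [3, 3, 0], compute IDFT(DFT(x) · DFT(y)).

(x ⊛ y)[n] = Σ(m=0 to 2) x[m] · y[(n-m) mod 3]

Computing each output sample:
(x ⊛ y)[0] = 12
(x ⊛ y)[1] = 9
(x ⊛ y)[2] = 3

x ⊛ y = [12, 9, 3]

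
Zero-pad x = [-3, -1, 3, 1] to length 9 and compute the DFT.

Original 4-point DFT: [0, -6+2i, 0, -6-2i]
Zero-padded 9-point DFT provides frequency interpolation.

DFT_9([x, 0, ...]) = [0, -3.7451-3.1777i, -6.4927+0.8248i, -3.0000+3.4641i, -0.2622+1.4044i, -0.2622-1.4044i, -3.0000-3.4641i, -6.4927-0.8248i, -3.7451+3.1777i]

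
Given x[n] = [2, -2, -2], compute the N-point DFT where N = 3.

X[k] = Σ(n=0 to 2) x[n] · ω_3^(nk)
where ω_3 = e^(-2πi/3)

Computing each X[k]:
X[0] = -2
X[1] = 4
X[2] = 4

X = [-2, 4, 4]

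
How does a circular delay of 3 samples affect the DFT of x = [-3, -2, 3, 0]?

Time shift by 3: X_shifted[k] = ω_4^(3k) · X[k]
Shifted x = [-2, 3, 0, -3]

DFT(x[n-3]) = [-2, -2-6i, -2, -2+6i]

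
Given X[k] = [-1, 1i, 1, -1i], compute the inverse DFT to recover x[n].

x[n] = (1/4) Σ(k=0 to 3) X[k] · e^(2πikn/4)

Computing each x[n]:
x[0] = 0
x[1] = -1
x[2] = 0
x[3] = 0

x = [0, -1, 0, 0]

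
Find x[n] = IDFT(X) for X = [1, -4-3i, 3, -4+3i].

x[n] = (1/4) Σ(k=0 to 3) X[k] · e^(2πikn/4)

Computing each x[n]:
x[0] = -1
x[1] = 1
x[2] = 3
x[3] = -2

x = [-1, 1, 3, -2]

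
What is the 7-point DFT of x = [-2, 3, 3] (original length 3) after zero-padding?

Original 3-point DFT: [4, -5, -5]
Zero-padded 7-point DFT provides frequency interpolation.

DFT_7([x, 0, ...]) = [4, -0.7971-5.2703i, -5.3705-1.6231i, -2.8324+1.0438i, -2.8324-1.0438i, -5.3705+1.6231i, -0.7971+5.2703i]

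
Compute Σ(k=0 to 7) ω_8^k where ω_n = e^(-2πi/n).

Sum of all nth roots of unity equals 0 for n > 1 (geometric series with r ≠ 1).

0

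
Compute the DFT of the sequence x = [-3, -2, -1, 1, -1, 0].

X[k] = Σ(n=0 to 5) x[n] · ω_6^(nk)
where ω_6 = e^(-2πi/6)

Computing each X[k]:
X[0] = -6
X[1] = -4.0000+1.7321i
X[2] = 1.7321i
X[3] = -4
X[4] = -1.7321i
X[5] = -4.0000-1.7321i

X = [-6, -4.0000+1.7321i, 1.7321i, -4, -1.7321i, -4.0000-1.7321i]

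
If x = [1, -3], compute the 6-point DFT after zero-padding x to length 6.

Original 2-point DFT: [-2, 4]
Zero-padded 6-point DFT provides frequency interpolation.

DFT_6([x, 0, ...]) = [-2, -0.5000+2.5981i, 2.5000+2.5981i, 4, 2.5000-2.5981i, -0.5000-2.5981i]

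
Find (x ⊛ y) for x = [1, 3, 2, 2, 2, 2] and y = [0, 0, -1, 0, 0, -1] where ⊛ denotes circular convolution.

(x ⊛ y)[n] = Σ(m=0 to 5) x[m] · y[(n-m) mod 6]

Computing each output sample:
(x ⊛ y)[0] = -5
(x ⊛ y)[1] = -4
(x ⊛ y)[2] = -3
(x ⊛ y)[3] = -5
(x ⊛ y)[4] = -4
(x ⊛ y)[5] = -3

x ⊛ y = [-5, -4, -3, -5, -4, -3]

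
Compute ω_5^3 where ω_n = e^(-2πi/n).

ω_5^3 = e^(-2πi·3/5)
= cos(-2π·3/5) + i·sin(-2π·3/5)
= cos(-6π/5) + i·sin(-6π/5)

ω_5^3 = cos(-6π/5) + i·sin(-6π/5) = -0.8090+0.5878i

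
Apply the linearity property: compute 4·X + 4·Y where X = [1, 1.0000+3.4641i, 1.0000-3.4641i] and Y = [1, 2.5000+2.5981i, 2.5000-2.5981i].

By linearity: DFT(4x + 4y) = 4·DFT(x) + 4·DFT(y)
= 4·[1, 1.0000+3.4641i, 1.0000-3.4641i] + 4·[1, 2.5000+2.5981i, 2.5000-2.5981i]

Computing element-wise:
Z[0] = 4·(1) + 4·(1) = 8
Z[1] = 4·(1.0000+3.4641i) + 4·(2.5000+2.5981i) = 14.0000+24.2488i
Z[2] = 4·(1.0000-3.4641i) + 4·(2.5000-2.5981i) = 14.0000-24.2488i

DFT(4x + 4y) = 4·X + 4·Y = [8, 14.0000+24.2488i, 14.0000-24.2488i]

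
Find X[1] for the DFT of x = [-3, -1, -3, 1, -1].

X[1] = Σ(n=0 to 4) x[n] · ω_5^(1n) where ω_5 = e^(-2πi/5)
= (-3)·ω_5^0 + (-1)·ω_5^1 + (-3)·ω_5^2 + (1)·ω_5^3 + (-1)·ω_5^4

X[1] = -2.0000+2.3511i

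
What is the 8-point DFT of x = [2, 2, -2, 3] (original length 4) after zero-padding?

Original 4-point DFT: [5, 4+1i, -5, 4-1i]
Zero-padded 8-point DFT provides frequency interpolation.

DFT_8([x, 0, ...]) = [5, 1.2929-1.5355i, 4+1i, 2.7071-5.5355i, -5, 2.7071+5.5355i, 4-1i, 1.2929+1.5355i]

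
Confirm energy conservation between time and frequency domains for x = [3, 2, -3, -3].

Time domain:
Σ|x[n]|² = |3|² + |2|² + |-3|² + |-3|² = 31.0000

Frequency domain:
(1/4)Σ|X[k]|² = (1/4)(|-1|² + |6-5i|² + |1|² + |6+5i|²) = (1/4)·124.0000 = 31.0000

Both sides agree, confirming Parseval's theorem.

Σ|x[n]|² = (1/N)Σ|X[k]|² = 31.0000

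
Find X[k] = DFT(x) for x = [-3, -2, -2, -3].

X[k] = Σ(n=0 to 3) x[n] · ω_4^(nk)
where ω_4 = e^(-2πi/4)

Computing each X[k]:
X[0] = -10
X[1] = -1-1i
X[2] = 0
X[3] = -1+1i

X = [-10, -1-1i, 0, -1+1i]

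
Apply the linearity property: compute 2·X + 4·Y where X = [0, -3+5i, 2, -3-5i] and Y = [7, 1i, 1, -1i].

By linearity: DFT(2x + 4y) = 2·DFT(x) + 4·DFT(y)
= 2·[0, -3+5i, 2, -3-5i] + 4·[7, 1i, 1, -1i]

Computing element-wise:
Z[0] = 2·(0) + 4·(7) = 28
Z[1] = 2·(-3+5i) + 4·(1i) = -6+14i
Z[2] = 2·(2) + 4·(1) = 8
Z[3] = 2·(-3-5i) + 4·(-1i) = -6-14i

DFT(2x + 4y) = 2·X + 4·Y = [28, -6+14i, 8, -6-14i]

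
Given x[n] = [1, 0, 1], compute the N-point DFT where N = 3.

X[k] = Σ(n=0 to 2) x[n] · ω_3^(nk)
where ω_3 = e^(-2πi/3)

Computing each X[k]:
X[0] = 2
X[1] = 0.5000+0.8660i
X[2] = 0.5000-0.8660i

X = [2, 0.5000+0.8660i, 0.5000-0.8660i]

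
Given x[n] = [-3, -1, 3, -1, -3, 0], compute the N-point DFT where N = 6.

X[k] = Σ(n=0 to 5) x[n] · ω_6^(nk)
where ω_6 = e^(-2πi/6)

Computing each X[k]:
X[0] = -5
X[1] = -2.5000-4.3301i
X[2] = -3.5000+6.0622i
X[3] = -1
X[4] = -3.5000-6.0622i
X[5] = -2.5000+4.3301i

X = [-5, -2.5000-4.3301i, -3.5000+6.0622i, -1, -3.5000-6.0622i, -2.5000+4.3301i]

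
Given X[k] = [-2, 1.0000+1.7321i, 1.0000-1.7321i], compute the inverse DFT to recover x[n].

x[n] = (1/3) Σ(k=0 to 2) X[k] · e^(2πikn/3)

Computing each x[n]:
x[0] = 0
x[1] = -2
x[2] = 0

x = [0, -2, 0]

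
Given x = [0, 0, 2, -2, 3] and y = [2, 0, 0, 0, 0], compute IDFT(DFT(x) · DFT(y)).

(x ⊛ y)[n] = Σ(m=0 to 4) x[m] · y[(n-m) mod 5]

Computing each output sample:
(x ⊛ y)[0] = 0
(x ⊛ y)[1] = 0
(x ⊛ y)[2] = 4
(x ⊛ y)[3] = -4
(x ⊛ y)[4] = 6

x ⊛ y = [0, 0, 4, -4, 6]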